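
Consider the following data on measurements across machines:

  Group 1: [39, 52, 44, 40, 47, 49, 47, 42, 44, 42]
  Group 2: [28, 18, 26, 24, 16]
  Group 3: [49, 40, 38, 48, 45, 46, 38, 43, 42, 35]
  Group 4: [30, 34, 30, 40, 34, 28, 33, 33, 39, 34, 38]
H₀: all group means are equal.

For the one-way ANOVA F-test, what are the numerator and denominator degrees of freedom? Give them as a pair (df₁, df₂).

degrees of freedom = [3, 32]

k = 4 groups, N = 36 total
df = (k−1, N−k) = (4−1, 36−4) = (3, 32)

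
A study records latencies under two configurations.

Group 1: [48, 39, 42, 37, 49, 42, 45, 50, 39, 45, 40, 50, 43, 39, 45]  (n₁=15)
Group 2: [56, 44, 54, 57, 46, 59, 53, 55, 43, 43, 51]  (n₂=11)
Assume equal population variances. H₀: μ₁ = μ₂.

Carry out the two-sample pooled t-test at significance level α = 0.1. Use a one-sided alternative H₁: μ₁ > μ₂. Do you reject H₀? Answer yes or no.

x̄₁=43.533, s₁=4.324, n₁=15
x̄₂=51.000, s₂=5.967, n₂=11
s_p² = [14·4.324² + 10·5.967²]/24 = 25.7389
SE = √(s_p²·(1/15+1/11)) = 2.0139
t = (43.533−51.000)/2.0139 = -3.7076
df = 24
p-value (one-sided, H₁ greater) = 0.99945
At α=0.1: p ≥ α → fail to reject H₀

reject H₀: no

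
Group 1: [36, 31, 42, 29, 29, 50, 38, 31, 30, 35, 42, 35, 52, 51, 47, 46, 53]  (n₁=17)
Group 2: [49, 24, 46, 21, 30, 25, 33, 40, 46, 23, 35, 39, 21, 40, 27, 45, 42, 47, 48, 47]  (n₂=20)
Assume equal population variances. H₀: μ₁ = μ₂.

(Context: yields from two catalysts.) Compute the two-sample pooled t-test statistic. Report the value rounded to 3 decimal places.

test statistic = 1.099

x̄₁=39.824, s₁=8.662, n₁=17
x̄₂=36.400, s₂=10.055, n₂=20
s_p² = [16·8.662² + 19·10.055²]/35 = 89.1792
SE = √(s_p²·(1/17+1/20)) = 3.1153
t = (39.824−36.400)/3.1153 = 1.0990
df = 35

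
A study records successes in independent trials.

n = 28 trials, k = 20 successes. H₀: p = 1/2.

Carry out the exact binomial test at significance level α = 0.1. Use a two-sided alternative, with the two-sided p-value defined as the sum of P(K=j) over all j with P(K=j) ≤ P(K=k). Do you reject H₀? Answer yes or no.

Exact binomial: n=28, k=20, p₀=1/2=0.5000
P(X=j) = C(n,j)·p₀^j·(1−p₀)^(n−j); p = Σ P(X=j) over j with P(X=j) ≤ P(X=20)
p-value (two-sided) = 0.03570
At α=0.1: p < α → reject H₀

reject H₀: yes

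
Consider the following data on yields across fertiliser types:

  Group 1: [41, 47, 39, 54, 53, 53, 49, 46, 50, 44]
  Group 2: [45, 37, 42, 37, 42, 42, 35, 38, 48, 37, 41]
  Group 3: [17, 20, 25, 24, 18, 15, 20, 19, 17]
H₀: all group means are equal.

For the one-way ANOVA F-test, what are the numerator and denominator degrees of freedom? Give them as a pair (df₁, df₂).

k = 3 groups, N = 30 total
df = (k−1, N−k) = (3−1, 30−3) = (2, 27)

degrees of freedom = [2, 27]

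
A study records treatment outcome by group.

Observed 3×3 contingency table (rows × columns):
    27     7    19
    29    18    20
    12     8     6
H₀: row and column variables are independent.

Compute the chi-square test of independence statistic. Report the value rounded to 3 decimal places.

test statistic = 4.711

Row totals [53, 67, 26], col totals [68, 33, 45], n=146
χ² = (27−24.68)²/24.68 + (7−11.98)²/11.98 + (19−16.34)²/16.34 + (29−31.21)²/31.21 + (18−15.14)²/15.14 + (20−20.65)²/20.65 + (12−12.11)²/12.11 + (8−5.88)²/5.88 + (6−8.01)²/8.01 = 4.7107
df = 4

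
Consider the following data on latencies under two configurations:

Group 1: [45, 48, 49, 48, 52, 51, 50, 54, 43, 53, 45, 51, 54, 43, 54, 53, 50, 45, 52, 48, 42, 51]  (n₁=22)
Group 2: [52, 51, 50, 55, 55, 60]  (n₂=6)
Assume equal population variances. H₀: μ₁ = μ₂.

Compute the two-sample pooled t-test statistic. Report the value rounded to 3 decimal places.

test statistic = -2.677

x̄₁=49.136, s₁=3.846, n₁=22
x̄₂=53.833, s₂=3.656, n₂=6
s_p² = [21·3.846² + 5·3.656²]/26 = 14.5163
SE = √(s_p²·(1/22+1/6)) = 1.7548
t = (49.136−53.833)/1.7548 = -2.6767
df = 26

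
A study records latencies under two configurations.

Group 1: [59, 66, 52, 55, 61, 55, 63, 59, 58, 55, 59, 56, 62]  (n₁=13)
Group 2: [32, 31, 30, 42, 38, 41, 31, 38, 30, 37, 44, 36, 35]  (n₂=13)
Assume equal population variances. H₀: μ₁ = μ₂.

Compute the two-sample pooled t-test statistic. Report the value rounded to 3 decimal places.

test statistic = 13.309

x̄₁=58.462, s₁=3.886, n₁=13
x̄₂=35.769, s₂=4.764, n₂=13
s_p² = [12·3.886² + 12·4.764²]/24 = 18.8974
SE = √(s_p²·(1/13+1/13)) = 1.7051
t = (58.462−35.769)/1.7051 = 13.3086
df = 24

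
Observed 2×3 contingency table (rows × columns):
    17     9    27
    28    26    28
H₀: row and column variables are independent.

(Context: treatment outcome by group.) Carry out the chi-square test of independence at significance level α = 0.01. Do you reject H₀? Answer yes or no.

Row totals [53, 82], col totals [45, 35, 55], n=135
χ² = (17−17.67)²/17.67 + (9−13.74)²/13.74 + (27−21.59)²/21.59 + (28−27.33)²/27.33 + (26−21.26)²/21.26 + (28−33.41)²/33.41 = 4.9636
df = 2
p-value (upper-tail) = 0.08359
At α=0.01: p ≥ α → fail to reject H₀

reject H₀: no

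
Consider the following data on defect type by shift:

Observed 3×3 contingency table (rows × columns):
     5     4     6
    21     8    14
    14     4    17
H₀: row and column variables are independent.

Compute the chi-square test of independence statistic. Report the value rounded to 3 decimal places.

test statistic = 3.492

Row totals [15, 43, 35], col totals [40, 16, 37], n=93
χ² = (5−6.45)²/6.45 + (4−2.58)²/2.58 + (6−5.97)²/5.97 + (21−18.49)²/18.49 + (8−7.40)²/7.40 + (14−17.11)²/17.11 + (14−15.05)²/15.05 + (4−6.02)²/6.02 + (17−13.92)²/13.92 = 3.4919
df = 4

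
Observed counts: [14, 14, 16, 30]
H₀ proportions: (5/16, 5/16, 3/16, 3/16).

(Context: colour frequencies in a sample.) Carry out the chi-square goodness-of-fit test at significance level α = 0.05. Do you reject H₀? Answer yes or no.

reject H₀: yes

n = 74; E_i = n·p_i = [23.12, 23.12, 13.88, 13.88]
χ² = (14−23.12)²/23.12 + (14−23.12)²/23.12 + (16−13.88)²/13.88 + (30−13.88)²/13.88 = 26.2667
df = 3
p-value (upper-tail) = 0.00001
At α=0.05: p < α → reject H₀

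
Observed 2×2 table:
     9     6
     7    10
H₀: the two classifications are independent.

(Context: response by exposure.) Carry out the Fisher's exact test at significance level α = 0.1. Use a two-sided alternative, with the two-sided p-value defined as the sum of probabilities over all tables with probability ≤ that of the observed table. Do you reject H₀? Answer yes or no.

reject H₀: no

Margins: r₁=15, r₂=17, c₁=16, c₂=16, n=32
p_obs = C(15,9)·C(17,7)/C(32,16); sum pmf over tables with pmf ≤ p_obs
p-value (two-sided) = 0.47949
At α=0.1: p ≥ α → fail to reject H₀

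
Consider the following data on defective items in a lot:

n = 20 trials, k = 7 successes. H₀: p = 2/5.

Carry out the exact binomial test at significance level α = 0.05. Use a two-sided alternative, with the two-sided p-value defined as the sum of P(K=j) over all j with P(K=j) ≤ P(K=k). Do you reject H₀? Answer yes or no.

Exact binomial: n=20, k=7, p₀=2/5=0.4000
P(X=j) = C(n,j)·p₀^j·(1−p₀)^(n−j); p = Σ P(X=j) over j with P(X=j) ≤ P(X=7)
p-value (two-sided) = 0.82029
At α=0.05: p ≥ α → fail to reject H₀

reject H₀: no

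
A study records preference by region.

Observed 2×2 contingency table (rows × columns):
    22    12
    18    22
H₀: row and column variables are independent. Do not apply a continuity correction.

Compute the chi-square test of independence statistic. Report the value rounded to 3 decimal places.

Row totals [34, 40], col totals [40, 34], n=74
χ² = (22−18.38)²/18.38 + (12−15.62)²/15.62 + (18−21.62)²/21.62 + (22−18.38)²/18.38 = 2.8736
df = 1

test statistic = 2.874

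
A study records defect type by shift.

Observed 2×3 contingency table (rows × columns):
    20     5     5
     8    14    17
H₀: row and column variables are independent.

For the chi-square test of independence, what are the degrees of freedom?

df = (r−1)(c−1) = (2−1)·(3−1) = 2

degrees of freedom = 2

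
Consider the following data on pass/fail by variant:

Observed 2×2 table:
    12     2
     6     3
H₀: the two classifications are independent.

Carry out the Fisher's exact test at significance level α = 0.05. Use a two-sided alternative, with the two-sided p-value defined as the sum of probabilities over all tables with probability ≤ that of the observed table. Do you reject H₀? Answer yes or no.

reject H₀: no

Margins: r₁=14, r₂=9, c₁=18, c₂=5, n=23
p_obs = C(14,12)·C(9,6)/C(23,18); sum pmf over tables with pmf ≤ p_obs
p-value (two-sided) = 0.34283
At α=0.05: p ≥ α → fail to reject H₀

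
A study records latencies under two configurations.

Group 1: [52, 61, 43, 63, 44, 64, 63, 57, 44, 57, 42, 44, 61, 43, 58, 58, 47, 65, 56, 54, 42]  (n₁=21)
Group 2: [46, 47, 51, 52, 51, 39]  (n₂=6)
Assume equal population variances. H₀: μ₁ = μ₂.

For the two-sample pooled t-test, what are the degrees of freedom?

df = n₁ + n₂ − 2 = 21 + 6 − 2 = 25

degrees of freedom = 25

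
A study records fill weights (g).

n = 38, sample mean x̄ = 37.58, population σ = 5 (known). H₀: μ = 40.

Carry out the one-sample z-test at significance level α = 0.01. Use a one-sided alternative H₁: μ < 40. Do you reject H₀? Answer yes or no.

SE = σ/√n = 5/√38 = 0.8111
z = (x̄−μ₀)/SE = (37.58−40)/0.8111 = -2.9836
p-value (one-sided, H₁ less) = 0.00142
At α=0.01: p < α → reject H₀

reject H₀: yes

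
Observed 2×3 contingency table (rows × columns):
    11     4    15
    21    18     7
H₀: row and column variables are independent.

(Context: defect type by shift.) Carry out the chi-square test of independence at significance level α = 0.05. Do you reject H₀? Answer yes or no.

Row totals [30, 46], col totals [32, 22, 22], n=76
χ² = (11−12.63)²/12.63 + (4−8.68)²/8.68 + (15−8.68)²/8.68 + (21−19.37)²/19.37 + (18−13.32)²/13.32 + (7−13.32)²/13.32 = 12.1116
df = 2
p-value (upper-tail) = 0.00234
At α=0.05: p < α → reject H₀

reject H₀: yes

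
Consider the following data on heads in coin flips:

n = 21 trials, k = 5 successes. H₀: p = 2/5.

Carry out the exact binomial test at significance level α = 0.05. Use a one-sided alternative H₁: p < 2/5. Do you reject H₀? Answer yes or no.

reject H₀: no

Exact binomial: n=21, k=5, p₀=2/5=0.4000
P(X≤5) from Σ C(n,i)·p₀^i·(1−p₀)^(n−i)
p-value (one-sided, H₁ less) = 0.09574
At α=0.05: p ≥ α → fail to reject H₀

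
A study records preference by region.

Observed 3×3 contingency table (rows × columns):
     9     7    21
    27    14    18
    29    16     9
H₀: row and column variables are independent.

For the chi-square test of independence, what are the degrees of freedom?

df = (r−1)(c−1) = (3−1)·(3−1) = 4

degrees of freedom = 4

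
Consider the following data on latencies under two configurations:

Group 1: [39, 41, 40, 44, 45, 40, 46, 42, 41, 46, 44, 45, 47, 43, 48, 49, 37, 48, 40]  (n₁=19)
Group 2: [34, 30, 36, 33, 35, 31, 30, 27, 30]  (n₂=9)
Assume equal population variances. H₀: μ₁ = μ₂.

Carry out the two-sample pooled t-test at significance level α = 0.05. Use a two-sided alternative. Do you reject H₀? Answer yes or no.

reject H₀: yes

x̄₁=43.421, s₁=3.453, n₁=19
x̄₂=31.778, s₂=2.906, n₂=9
s_p² = [18·3.453² + 8·2.906²]/26 = 10.8534
SE = √(s_p²·(1/19+1/9)) = 1.3331
t = (43.421−31.778)/1.3331 = 8.7340
df = 26
p-value (two-sided) = 0.00000
At α=0.05: p < α → reject H₀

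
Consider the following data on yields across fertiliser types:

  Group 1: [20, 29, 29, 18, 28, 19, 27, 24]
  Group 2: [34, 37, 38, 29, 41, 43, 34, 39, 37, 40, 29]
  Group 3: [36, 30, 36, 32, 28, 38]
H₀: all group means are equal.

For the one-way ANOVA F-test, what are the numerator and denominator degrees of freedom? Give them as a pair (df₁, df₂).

k = 3 groups, N = 25 total
df = (k−1, N−k) = (3−1, 25−3) = (2, 22)

degrees of freedom = [2, 22]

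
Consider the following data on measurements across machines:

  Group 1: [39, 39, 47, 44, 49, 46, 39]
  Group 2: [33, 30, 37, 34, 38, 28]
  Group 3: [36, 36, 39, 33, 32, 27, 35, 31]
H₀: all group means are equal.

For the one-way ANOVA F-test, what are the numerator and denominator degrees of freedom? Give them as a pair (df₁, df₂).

k = 3 groups, N = 21 total
df = (k−1, N−k) = (3−1, 21−3) = (2, 18)

degrees of freedom = [2, 18]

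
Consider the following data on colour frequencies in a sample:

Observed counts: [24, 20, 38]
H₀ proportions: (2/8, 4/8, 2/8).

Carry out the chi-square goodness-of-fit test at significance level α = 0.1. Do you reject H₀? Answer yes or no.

reject H₀: yes

n = 82; E_i = n·p_i = [20.50, 41.00, 20.50]
χ² = (24−20.50)²/20.50 + (20−41.00)²/41.00 + (38−20.50)²/20.50 = 26.2927
df = 2
p-value (upper-tail) = 0.00000
At α=0.1: p < α → reject H₀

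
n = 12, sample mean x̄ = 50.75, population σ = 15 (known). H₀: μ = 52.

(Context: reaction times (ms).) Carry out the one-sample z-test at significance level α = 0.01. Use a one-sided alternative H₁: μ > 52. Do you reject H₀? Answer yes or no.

reject H₀: no

SE = σ/√n = 15/√12 = 4.3301
z = (x̄−μ₀)/SE = (50.75−52)/4.3301 = -0.2887
p-value (one-sided, H₁ greater) = 0.61359
At α=0.01: p ≥ α → fail to reject H₀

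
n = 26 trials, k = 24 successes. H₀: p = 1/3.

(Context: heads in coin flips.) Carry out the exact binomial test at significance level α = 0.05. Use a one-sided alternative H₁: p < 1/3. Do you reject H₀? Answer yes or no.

Exact binomial: n=26, k=24, p₀=1/3=0.3333
P(X≤24) from Σ C(n,i)·p₀^i·(1−p₀)^(n−i)
p-value (one-sided, H₁ less) = 1.00000
At α=0.05: p ≥ α → fail to reject H₀

reject H₀: no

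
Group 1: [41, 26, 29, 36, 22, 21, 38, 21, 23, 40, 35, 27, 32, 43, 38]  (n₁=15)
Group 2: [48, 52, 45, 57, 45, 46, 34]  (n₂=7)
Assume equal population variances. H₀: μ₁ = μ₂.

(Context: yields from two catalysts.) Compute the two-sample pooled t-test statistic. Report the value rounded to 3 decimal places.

test statistic = -4.383

x̄₁=31.467, s₁=7.800, n₁=15
x̄₂=46.714, s₂=7.111, n₂=7
s_p² = [14·7.800² + 6·7.111²]/20 = 57.7581
SE = √(s_p²·(1/15+1/7)) = 3.4787
t = (31.467−46.714)/3.4787 = -4.3831
df = 20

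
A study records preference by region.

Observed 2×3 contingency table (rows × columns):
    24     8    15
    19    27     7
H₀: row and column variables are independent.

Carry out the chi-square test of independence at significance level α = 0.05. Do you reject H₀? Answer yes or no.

Row totals [47, 53], col totals [43, 35, 22], n=100
χ² = (24−20.21)²/20.21 + (8−16.45)²/16.45 + (15−10.34)²/10.34 + (19−22.79)²/22.79 + (27−18.55)²/18.55 + (7−11.66)²/11.66 = 13.4933
df = 2
p-value (upper-tail) = 0.00117
At α=0.05: p < α → reject H₀

reject H₀: yes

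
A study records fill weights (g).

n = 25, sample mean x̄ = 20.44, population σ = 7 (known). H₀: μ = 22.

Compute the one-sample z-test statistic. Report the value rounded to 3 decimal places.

test statistic = -1.114

SE = σ/√n = 7/√25 = 1.4000
z = (x̄−μ₀)/SE = (20.44−22)/1.4000 = -1.1143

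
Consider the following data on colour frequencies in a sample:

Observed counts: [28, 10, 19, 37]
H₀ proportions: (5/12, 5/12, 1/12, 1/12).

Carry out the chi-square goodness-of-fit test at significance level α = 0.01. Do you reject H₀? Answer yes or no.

reject H₀: yes

n = 94; E_i = n·p_i = [39.17, 39.17, 7.83, 7.83]
χ² = (28−39.17)²/39.17 + (10−39.17)²/39.17 + (19−7.83)²/7.83 + (37−7.83)²/7.83 = 149.4213
df = 3
p-value (upper-tail) = 0.00000
At α=0.01: p < α → reject H₀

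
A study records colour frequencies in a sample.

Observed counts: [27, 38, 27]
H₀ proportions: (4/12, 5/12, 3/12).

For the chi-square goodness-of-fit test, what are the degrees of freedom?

df = k − 1 = 3 − 1 = 2

degrees of freedom = 2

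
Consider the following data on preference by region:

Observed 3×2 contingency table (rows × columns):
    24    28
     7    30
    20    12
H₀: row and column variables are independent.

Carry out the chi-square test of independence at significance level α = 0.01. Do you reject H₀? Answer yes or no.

reject H₀: yes

Row totals [52, 37, 32], col totals [51, 70], n=121
χ² = (24−21.92)²/21.92 + (28−30.08)²/30.08 + (7−15.60)²/15.60 + (30−21.40)²/21.40 + (20−13.49)²/13.49 + (12−18.51)²/18.51 = 13.9659
df = 2
p-value (upper-tail) = 0.00093
At α=0.01: p < α → reject H₀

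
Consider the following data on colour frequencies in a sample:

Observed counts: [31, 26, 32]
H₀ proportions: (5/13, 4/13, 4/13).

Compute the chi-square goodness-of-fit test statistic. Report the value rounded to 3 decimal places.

test statistic = 1.153

n = 89; E_i = n·p_i = [34.23, 27.38, 27.38]
χ² = (31−34.23)²/34.23 + (26−27.38)²/27.38 + (32−27.38)²/27.38 = 1.1528
df = 2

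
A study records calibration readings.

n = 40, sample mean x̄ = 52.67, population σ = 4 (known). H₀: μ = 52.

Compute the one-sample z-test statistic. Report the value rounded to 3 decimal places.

SE = σ/√n = 4/√40 = 0.6325
z = (x̄−μ₀)/SE = (52.67−52)/0.6325 = 1.0594

test statistic = 1.059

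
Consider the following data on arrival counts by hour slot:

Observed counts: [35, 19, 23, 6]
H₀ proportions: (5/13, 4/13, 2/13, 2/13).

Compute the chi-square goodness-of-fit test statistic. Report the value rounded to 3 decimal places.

n = 83; E_i = n·p_i = [31.92, 25.54, 12.77, 12.77]
χ² = (35−31.92)²/31.92 + (19−25.54)²/25.54 + (23−12.77)²/12.77 + (6−12.77)²/12.77 = 13.7560
df = 3

test statistic = 13.756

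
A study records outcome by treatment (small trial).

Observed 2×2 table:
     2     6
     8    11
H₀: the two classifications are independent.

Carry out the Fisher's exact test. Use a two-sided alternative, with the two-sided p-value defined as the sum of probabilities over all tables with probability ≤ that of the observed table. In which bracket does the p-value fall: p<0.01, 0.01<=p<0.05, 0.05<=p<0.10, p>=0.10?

Margins: r₁=8, r₂=19, c₁=10, c₂=17, n=27
p_obs = C(8,2)·C(19,8)/C(27,10); sum pmf over tables with pmf ≤ p_obs
p-value (two-sided) = 0.66552
→ bracket: p>=0.10

p-value bracket: p>=0.10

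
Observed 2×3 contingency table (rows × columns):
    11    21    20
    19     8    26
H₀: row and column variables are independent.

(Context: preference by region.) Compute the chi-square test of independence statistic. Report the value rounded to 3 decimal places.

Row totals [52, 53], col totals [30, 29, 46], n=105
χ² = (11−14.86)²/14.86 + (21−14.36)²/14.36 + (20−22.78)²/22.78 + (19−15.14)²/15.14 + (8−14.64)²/14.64 + (26−23.22)²/23.22 = 8.7348
df = 2

test statistic = 8.735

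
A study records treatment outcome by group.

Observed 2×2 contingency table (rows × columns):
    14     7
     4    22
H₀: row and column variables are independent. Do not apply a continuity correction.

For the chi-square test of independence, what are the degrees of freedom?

degrees of freedom = 1

df = (r−1)(c−1) = (2−1)·(2−1) = 1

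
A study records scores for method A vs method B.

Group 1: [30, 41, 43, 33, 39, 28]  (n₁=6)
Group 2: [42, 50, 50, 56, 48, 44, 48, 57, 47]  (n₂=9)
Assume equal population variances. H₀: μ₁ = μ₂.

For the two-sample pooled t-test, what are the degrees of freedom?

degrees of freedom = 13

df = n₁ + n₂ − 2 = 6 + 9 − 2 = 13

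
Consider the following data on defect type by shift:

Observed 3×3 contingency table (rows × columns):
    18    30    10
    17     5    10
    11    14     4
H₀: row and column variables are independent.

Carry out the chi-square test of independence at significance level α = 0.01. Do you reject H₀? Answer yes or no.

reject H₀: no

Row totals [58, 32, 29], col totals [46, 49, 24], n=119
χ² = (18−22.42)²/22.42 + (30−23.88)²/23.88 + (10−11.70)²/11.70 + (17−12.37)²/12.37 + (5−13.18)²/13.18 + (10−6.45)²/6.45 + (11−11.21)²/11.21 + (14−11.94)²/11.94 + (4−5.85)²/5.85 = 12.3837
df = 4
p-value (upper-tail) = 0.01471
At α=0.01: p ≥ α → fail to reject H₀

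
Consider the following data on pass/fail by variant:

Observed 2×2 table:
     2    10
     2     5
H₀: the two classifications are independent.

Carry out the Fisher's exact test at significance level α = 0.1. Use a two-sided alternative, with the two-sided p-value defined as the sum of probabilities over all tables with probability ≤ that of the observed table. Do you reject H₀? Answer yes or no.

Margins: r₁=12, r₂=7, c₁=4, c₂=15, n=19
p_obs = C(12,2)·C(7,2)/C(19,4); sum pmf over tables with pmf ≤ p_obs
p-value (two-sided) = 0.60268
At α=0.1: p ≥ α → fail to reject H₀

reject H₀: no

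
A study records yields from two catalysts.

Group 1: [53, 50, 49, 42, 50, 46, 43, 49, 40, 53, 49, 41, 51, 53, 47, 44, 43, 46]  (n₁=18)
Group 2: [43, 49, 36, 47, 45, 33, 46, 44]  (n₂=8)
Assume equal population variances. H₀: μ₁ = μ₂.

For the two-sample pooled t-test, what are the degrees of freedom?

degrees of freedom = 24

df = n₁ + n₂ − 2 = 18 + 8 − 2 = 24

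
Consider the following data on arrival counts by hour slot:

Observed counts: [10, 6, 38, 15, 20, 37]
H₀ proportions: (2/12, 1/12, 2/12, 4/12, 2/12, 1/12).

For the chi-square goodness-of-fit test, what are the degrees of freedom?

degrees of freedom = 5

df = k − 1 = 6 − 1 = 5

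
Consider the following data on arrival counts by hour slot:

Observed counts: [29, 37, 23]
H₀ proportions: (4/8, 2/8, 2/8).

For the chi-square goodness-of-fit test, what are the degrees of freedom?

df = k − 1 = 3 − 1 = 2

degrees of freedom = 2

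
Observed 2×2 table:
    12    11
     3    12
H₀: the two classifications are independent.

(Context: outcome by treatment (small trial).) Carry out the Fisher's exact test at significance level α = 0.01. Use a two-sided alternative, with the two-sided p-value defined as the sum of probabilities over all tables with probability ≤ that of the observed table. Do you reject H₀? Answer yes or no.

reject H₀: no

Margins: r₁=23, r₂=15, c₁=15, c₂=23, n=38
p_obs = C(23,12)·C(15,3)/C(38,15); sum pmf over tables with pmf ≤ p_obs
p-value (two-sided) = 0.08838
At α=0.01: p ≥ α → fail to reject H₀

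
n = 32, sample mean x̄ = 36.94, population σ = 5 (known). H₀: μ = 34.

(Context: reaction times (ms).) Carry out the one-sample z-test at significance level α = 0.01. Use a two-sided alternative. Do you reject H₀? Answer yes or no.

SE = σ/√n = 5/√32 = 0.8839
z = (x̄−μ₀)/SE = (36.94−34)/0.8839 = 3.3262
p-value (two-sided) = 0.00088
At α=0.01: p < α → reject H₀

reject H₀: yes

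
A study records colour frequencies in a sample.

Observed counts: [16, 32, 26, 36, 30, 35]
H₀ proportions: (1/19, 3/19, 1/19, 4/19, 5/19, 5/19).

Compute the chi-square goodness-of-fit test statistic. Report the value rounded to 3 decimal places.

test statistic = 44.568

n = 175; E_i = n·p_i = [9.21, 27.63, 9.21, 36.84, 46.05, 46.05]
χ² = (16−9.21)²/9.21 + (32−27.63)²/27.63 + (26−9.21)²/9.21 + (36−36.84)²/36.84 + (30−46.05)²/46.05 + (35−46.05)²/46.05 = 44.5676
df = 5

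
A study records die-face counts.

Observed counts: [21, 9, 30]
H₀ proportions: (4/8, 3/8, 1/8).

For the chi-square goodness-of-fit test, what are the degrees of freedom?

df = k − 1 = 3 − 1 = 2

degrees of freedom = 2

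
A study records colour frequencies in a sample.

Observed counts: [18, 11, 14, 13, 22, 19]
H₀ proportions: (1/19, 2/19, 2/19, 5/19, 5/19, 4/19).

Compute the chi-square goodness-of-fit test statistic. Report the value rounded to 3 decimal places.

test statistic = 40.770

n = 97; E_i = n·p_i = [5.11, 10.21, 10.21, 25.53, 25.53, 20.42]
χ² = (18−5.11)²/5.11 + (11−10.21)²/10.21 + (14−10.21)²/10.21 + (13−25.53)²/25.53 + (22−25.53)²/25.53 + (19−20.42)²/20.42 = 40.7696
df = 5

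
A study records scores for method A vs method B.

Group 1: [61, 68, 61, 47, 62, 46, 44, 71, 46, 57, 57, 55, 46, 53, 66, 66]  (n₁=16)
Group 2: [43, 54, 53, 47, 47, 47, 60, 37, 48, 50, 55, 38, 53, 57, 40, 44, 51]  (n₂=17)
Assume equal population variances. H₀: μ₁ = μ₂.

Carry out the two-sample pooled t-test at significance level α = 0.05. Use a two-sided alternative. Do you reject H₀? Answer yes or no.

x̄₁=56.625, s₁=8.891, n₁=16
x̄₂=48.471, s₂=6.606, n₂=17
s_p² = [15·8.891² + 16·6.606²]/31 = 60.7737
SE = √(s_p²·(1/16+1/17)) = 2.7154
t = (56.625−48.471)/2.7154 = 3.0030
df = 31
p-value (two-sided) = 0.00525
At α=0.05: p < α → reject H₀

reject H₀: yes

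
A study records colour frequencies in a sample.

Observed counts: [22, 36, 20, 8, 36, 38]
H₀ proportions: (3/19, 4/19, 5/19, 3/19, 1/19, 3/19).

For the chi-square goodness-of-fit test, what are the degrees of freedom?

degrees of freedom = 5

df = k − 1 = 6 − 1 = 5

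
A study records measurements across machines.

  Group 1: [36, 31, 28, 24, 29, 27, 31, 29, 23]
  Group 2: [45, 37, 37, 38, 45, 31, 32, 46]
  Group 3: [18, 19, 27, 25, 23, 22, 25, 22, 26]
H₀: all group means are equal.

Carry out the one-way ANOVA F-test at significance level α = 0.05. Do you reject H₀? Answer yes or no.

Group means [28.67, 38.88, 23.00], grand mean 29.846
SSB = Σnᵢ(x̄ᵢ−x̄)² = 1086.510; SSW = ΣΣ(x−x̄ᵢ)² = 440.875
MSB = 1086.510/2 = 543.2548; MSW = 440.875/23 = 19.1685
F = MSB/MSW = 28.3411
df = (2, 23)
p-value (upper-tail) = 0.00000
At α=0.05: p < α → reject H₀

reject H₀: yes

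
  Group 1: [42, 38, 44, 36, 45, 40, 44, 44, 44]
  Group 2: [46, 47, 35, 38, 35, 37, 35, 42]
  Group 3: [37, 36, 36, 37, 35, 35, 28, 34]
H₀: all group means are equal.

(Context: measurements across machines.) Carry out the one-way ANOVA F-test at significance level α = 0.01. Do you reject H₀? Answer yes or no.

Group means [41.89, 39.38, 34.75], grand mean 38.800
SSB = Σnᵢ(x̄ᵢ−x̄)² = 219.736; SSW = ΣΣ(x−x̄ᵢ)² = 314.264
MSB = 219.736/2 = 109.8681; MSW = 314.264/22 = 14.2847
F = MSB/MSW = 7.6913
df = (2, 22)
p-value (upper-tail) = 0.00293
At α=0.01: p < α → reject H₀

reject H₀: yes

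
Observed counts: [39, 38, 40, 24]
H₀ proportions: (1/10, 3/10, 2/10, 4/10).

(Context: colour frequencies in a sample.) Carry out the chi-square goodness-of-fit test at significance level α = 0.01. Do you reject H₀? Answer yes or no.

reject H₀: yes

n = 141; E_i = n·p_i = [14.10, 42.30, 28.20, 56.40]
χ² = (39−14.10)²/14.10 + (38−42.30)²/42.30 + (40−28.20)²/28.20 + (24−56.40)²/56.40 = 67.9598
df = 3
p-value (upper-tail) = 0.00000
At α=0.01: p < α → reject H₀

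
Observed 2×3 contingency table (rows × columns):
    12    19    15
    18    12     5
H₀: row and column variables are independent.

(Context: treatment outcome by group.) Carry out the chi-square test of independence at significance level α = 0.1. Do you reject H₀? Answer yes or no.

Row totals [46, 35], col totals [30, 31, 20], n=81
χ² = (12−17.04)²/17.04 + (19−17.60)²/17.60 + (15−11.36)²/11.36 + (18−12.96)²/12.96 + (12−13.40)²/13.40 + (5−8.64)²/8.64 = 6.4049
df = 2
p-value (upper-tail) = 0.04066
At α=0.1: p < α → reject H₀

reject H₀: yes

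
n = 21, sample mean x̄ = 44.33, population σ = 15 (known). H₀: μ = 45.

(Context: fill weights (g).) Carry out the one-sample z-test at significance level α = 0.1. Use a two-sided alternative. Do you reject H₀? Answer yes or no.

reject H₀: no

SE = σ/√n = 15/√21 = 3.2733
z = (x̄−μ₀)/SE = (44.33−45)/3.2733 = -0.2047
p-value (two-sided) = 0.83782
At α=0.1: p ≥ α → fail to reject H₀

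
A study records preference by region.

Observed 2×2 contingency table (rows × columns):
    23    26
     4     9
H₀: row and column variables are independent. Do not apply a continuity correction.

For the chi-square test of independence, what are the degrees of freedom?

df = (r−1)(c−1) = (2−1)·(2−1) = 1

degrees of freedom = 1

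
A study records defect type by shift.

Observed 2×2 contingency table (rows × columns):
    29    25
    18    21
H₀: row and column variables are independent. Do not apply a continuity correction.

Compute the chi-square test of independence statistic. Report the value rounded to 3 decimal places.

Row totals [54, 39], col totals [47, 46], n=93
χ² = (29−27.29)²/27.29 + (25−26.71)²/26.71 + (18−19.71)²/19.71 + (21−19.29)²/19.29 = 0.5164
df = 1

test statistic = 0.516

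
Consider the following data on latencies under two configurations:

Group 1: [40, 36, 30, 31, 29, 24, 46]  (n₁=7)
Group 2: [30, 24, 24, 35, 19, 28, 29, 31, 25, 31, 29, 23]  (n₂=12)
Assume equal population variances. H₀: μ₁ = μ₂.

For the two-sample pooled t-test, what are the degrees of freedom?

df = n₁ + n₂ − 2 = 7 + 12 − 2 = 17

degrees of freedom = 17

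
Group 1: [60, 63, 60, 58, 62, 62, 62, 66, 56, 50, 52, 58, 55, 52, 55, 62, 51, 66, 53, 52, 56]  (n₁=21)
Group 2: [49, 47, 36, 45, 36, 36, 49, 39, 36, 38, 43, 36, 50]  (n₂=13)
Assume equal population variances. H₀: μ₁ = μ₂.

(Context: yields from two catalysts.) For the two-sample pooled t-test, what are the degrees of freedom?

degrees of freedom = 32

df = n₁ + n₂ − 2 = 21 + 13 − 2 = 32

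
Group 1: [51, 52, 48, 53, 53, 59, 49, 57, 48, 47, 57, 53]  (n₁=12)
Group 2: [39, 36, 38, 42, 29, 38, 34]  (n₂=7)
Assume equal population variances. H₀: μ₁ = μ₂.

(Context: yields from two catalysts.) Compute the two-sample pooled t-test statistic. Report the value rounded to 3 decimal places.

test statistic = 8.242

x̄₁=52.250, s₁=3.911, n₁=12
x̄₂=36.571, s₂=4.158, n₂=7
s_p² = [11·3.911² + 6·4.158²]/17 = 15.9979
SE = √(s_p²·(1/12+1/7)) = 1.9023
t = (52.250−36.571)/1.9023 = 8.2421
df = 17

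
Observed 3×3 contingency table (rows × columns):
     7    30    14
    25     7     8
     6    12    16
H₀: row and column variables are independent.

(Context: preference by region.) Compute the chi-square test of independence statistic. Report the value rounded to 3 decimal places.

test statistic = 34.662

Row totals [51, 40, 34], col totals [38, 49, 38], n=125
χ² = (7−15.50)²/15.50 + (30−19.99)²/19.99 + (14−15.50)²/15.50 + (25−12.16)²/12.16 + (7−15.68)²/15.68 + (8−12.16)²/12.16 + (6−10.34)²/10.34 + (12−13.33)²/13.33 + (16−10.34)²/10.34 = 34.6617
df = 4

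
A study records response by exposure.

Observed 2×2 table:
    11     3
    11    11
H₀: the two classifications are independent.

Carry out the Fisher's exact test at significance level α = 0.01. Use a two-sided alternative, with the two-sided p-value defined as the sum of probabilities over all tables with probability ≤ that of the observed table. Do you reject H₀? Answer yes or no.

reject H₀: no

Margins: r₁=14, r₂=22, c₁=22, c₂=14, n=36
p_obs = C(14,11)·C(22,11)/C(36,22); sum pmf over tables with pmf ≤ p_obs
p-value (two-sided) = 0.16005
At α=0.01: p ≥ α → fail to reject H₀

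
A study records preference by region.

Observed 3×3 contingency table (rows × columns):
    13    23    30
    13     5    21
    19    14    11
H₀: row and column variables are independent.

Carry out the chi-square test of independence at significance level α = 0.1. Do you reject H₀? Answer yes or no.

reject H₀: yes

Row totals [66, 39, 44], col totals [45, 42, 62], n=149
χ² = (13−19.93)²/19.93 + (23−18.60)²/18.60 + (30−27.46)²/27.46 + (13−11.78)²/11.78 + (5−10.99)²/10.99 + (21−16.23)²/16.23 + (19−13.29)²/13.29 + (14−12.40)²/12.40 + (11−18.31)²/18.31 = 14.0597
df = 4
p-value (upper-tail) = 0.00711
At α=0.1: p < α → reject H₀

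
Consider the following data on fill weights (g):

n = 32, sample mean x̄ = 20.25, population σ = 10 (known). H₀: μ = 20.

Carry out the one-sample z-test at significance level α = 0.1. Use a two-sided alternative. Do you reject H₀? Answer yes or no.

SE = σ/√n = 10/√32 = 1.7678
z = (x̄−μ₀)/SE = (20.25−20)/1.7678 = 0.1414
p-value (two-sided) = 0.88754
At α=0.1: p ≥ α → fail to reject H₀

reject H₀: no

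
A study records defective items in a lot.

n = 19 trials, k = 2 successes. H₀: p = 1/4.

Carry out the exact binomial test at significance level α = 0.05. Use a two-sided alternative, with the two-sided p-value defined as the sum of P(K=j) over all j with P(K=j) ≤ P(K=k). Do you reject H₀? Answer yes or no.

reject H₀: no

Exact binomial: n=19, k=2, p₀=1/4=0.2500
P(X=j) = C(n,j)·p₀^j·(1−p₀)^(n−j); p = Σ P(X=j) over j with P(X=j) ≤ P(X=2)
p-value (two-sided) = 0.18880
At α=0.05: p ≥ α → fail to reject H₀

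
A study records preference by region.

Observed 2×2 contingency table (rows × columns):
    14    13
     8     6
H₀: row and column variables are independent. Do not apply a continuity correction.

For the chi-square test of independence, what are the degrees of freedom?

df = (r−1)(c−1) = (2−1)·(2−1) = 1

degrees of freedom = 1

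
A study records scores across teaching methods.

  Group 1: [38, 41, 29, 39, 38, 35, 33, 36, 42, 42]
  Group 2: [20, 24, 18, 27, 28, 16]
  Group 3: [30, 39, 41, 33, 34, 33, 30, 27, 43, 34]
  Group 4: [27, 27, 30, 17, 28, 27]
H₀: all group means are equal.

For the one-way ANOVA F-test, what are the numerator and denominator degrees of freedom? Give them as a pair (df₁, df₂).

k = 4 groups, N = 32 total
df = (k−1, N−k) = (4−1, 32−4) = (3, 28)

degrees of freedom = [3, 28]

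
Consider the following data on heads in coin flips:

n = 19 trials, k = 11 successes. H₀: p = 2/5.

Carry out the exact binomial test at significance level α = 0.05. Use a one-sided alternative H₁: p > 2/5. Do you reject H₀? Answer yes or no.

Exact binomial: n=19, k=11, p₀=2/5=0.4000
P(X≥11) from Σ C(n,i)·p₀^i·(1−p₀)^(n−i)
p-value (one-sided, H₁ greater) = 0.08847
At α=0.05: p ≥ α → fail to reject H₀

reject H₀: no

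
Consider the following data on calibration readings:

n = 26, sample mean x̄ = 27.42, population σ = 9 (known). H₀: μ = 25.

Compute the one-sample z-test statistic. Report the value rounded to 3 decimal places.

SE = σ/√n = 9/√26 = 1.7650
z = (x̄−μ₀)/SE = (27.42−25)/1.7650 = 1.3711

test statistic = 1.371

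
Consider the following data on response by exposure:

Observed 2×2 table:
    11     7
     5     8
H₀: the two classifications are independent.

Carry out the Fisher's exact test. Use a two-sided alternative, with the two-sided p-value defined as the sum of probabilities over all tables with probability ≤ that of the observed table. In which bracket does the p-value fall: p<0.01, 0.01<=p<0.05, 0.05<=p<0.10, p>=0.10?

p-value bracket: p>=0.10

Margins: r₁=18, r₂=13, c₁=16, c₂=15, n=31
p_obs = C(18,11)·C(13,5)/C(31,16); sum pmf over tables with pmf ≤ p_obs
p-value (two-sided) = 0.28516
→ bracket: p>=0.10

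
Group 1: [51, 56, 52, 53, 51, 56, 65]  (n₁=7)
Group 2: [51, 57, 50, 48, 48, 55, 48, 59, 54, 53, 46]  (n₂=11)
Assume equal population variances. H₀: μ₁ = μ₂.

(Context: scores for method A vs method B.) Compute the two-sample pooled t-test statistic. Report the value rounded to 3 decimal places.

test statistic = 1.441

x̄₁=54.857, s₁=4.947, n₁=7
x̄₂=51.727, s₂=4.197, n₂=11
s_p² = [6·4.947² + 10·4.197²]/16 = 20.1899
SE = √(s_p²·(1/7+1/11)) = 2.1725
t = (54.857−51.727)/2.1725 = 1.4407
df = 16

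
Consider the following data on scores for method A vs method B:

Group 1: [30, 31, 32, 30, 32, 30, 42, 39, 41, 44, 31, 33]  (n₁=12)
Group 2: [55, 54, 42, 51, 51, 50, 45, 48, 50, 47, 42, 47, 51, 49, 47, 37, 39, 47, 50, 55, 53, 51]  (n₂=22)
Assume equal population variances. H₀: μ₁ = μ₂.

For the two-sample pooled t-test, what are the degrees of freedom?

df = n₁ + n₂ − 2 = 12 + 22 − 2 = 32

degrees of freedom = 32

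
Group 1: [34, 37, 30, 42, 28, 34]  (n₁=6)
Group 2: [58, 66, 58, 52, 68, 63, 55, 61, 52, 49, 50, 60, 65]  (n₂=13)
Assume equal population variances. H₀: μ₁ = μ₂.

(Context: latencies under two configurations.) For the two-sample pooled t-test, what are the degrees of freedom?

degrees of freedom = 17

df = n₁ + n₂ − 2 = 6 + 13 − 2 = 17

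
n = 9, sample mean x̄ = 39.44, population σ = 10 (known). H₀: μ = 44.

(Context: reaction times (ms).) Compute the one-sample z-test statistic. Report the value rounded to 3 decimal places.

test statistic = -1.368

SE = σ/√n = 10/√9 = 3.3333
z = (x̄−μ₀)/SE = (39.44−44)/3.3333 = -1.3680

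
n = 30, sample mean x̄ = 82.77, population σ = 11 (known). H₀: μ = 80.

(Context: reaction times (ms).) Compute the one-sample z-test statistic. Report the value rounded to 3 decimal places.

test statistic = 1.379

SE = σ/√n = 11/√30 = 2.0083
z = (x̄−μ₀)/SE = (82.77−80)/2.0083 = 1.3793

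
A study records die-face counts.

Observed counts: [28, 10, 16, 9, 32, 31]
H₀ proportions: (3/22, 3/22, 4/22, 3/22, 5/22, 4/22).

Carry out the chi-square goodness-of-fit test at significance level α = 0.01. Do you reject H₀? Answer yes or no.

reject H₀: yes

n = 126; E_i = n·p_i = [17.18, 17.18, 22.91, 17.18, 28.64, 22.91]
χ² = (28−17.18)²/17.18 + (10−17.18)²/17.18 + (16−22.91)²/22.91 + (9−17.18)²/17.18 + (32−28.64)²/28.64 + (31−22.91)²/22.91 = 19.0458
df = 5
p-value (upper-tail) = 0.00188
At α=0.01: p < α → reject H₀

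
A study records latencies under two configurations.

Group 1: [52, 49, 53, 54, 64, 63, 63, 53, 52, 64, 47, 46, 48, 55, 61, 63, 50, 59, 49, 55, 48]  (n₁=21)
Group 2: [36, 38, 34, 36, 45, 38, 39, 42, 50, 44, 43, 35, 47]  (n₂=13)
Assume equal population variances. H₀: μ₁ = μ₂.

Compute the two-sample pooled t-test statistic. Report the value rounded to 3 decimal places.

test statistic = 6.917

x̄₁=54.667, s₁=6.208, n₁=21
x̄₂=40.538, s₂=5.010, n₂=13
s_p² = [20·6.208² + 12·5.010²]/32 = 33.4968
SE = √(s_p²·(1/21+1/13)) = 2.0425
t = (54.667−40.538)/2.0425 = 6.9172
df = 32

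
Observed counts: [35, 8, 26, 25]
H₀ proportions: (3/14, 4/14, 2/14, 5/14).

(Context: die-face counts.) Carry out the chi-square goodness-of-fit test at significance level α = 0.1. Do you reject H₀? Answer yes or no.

n = 94; E_i = n·p_i = [20.14, 26.86, 13.43, 33.57]
χ² = (35−20.14)²/20.14 + (8−26.86)²/26.86 + (26−13.43)²/13.43 + (25−33.57)²/33.57 = 38.1560
df = 3
p-value (upper-tail) = 0.00000
At α=0.1: p < α → reject H₀

reject H₀: yes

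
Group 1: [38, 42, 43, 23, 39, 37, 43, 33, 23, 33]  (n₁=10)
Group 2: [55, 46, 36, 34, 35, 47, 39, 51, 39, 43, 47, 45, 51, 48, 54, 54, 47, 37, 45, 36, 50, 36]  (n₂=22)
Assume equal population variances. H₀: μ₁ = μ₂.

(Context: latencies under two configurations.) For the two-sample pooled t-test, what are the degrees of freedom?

degrees of freedom = 30

df = n₁ + n₂ − 2 = 10 + 22 − 2 = 30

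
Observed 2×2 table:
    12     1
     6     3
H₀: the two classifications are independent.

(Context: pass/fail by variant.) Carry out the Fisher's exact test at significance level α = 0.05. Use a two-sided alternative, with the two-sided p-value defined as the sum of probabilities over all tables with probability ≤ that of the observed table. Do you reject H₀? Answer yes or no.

Margins: r₁=13, r₂=9, c₁=18, c₂=4, n=22
p_obs = C(13,12)·C(9,6)/C(22,18); sum pmf over tables with pmf ≤ p_obs
p-value (two-sided) = 0.26425
At α=0.05: p ≥ α → fail to reject H₀

reject H₀: no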